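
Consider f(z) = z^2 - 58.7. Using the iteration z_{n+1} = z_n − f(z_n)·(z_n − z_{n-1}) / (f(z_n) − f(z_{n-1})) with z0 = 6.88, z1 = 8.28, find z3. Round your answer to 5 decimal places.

7.66035

f(6.88) = -11.3656000, f(8.28) = 9.8584000
z2 = 8.2800000 − 9.8584000·(8.2800000 − 6.8800000) / (9.8584000 − (-11.3656000)) = 8.2800000 − (13.8017600)/(21.2240000) = 7.6297098
f(7.6297098) = -0.4875289
z3 = 7.6297098 − (-0.4875289)·(7.6297098 − 8.2800000) / (-0.4875289 − 9.8584000) = 7.6297098 − (0.3170353)/(-10.3459289) = 7.6603532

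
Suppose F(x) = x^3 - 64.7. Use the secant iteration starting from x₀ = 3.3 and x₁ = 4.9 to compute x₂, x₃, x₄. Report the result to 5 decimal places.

3.86321, 3.98494, 4.01568

F(3.3) = -28.7630000, F(4.9) = 52.9490000
x₂ = 4.9000000 − 52.9490000·(4.9000000 − 3.3000000) / (52.9490000 − (-28.7630000)) = 4.9000000 − (84.7184000)/(81.7120000) = 3.8632074
F(3.8632074) = -7.0440596
x₃ = 3.8632074 − (-7.0440596)·(3.8632074 − 4.9000000) / (-7.0440596 − 52.9490000) = 3.8632074 − (7.3032291)/(-59.9930596) = 3.9849419
F(3.9849419) = -1.4200699
x₄ = 3.9849419 − (-1.4200699)·(3.9849419 − 3.8632074) / (-1.4200699 − (-7.0440596)) = 3.9849419 − (-0.1728716)/(5.6239897) = 4.0156802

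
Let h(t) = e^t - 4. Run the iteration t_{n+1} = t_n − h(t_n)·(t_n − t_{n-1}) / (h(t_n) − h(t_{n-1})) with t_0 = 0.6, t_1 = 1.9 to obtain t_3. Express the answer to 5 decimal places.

h(0.6) = -2.1778812, h(1.9) = 2.6858944
t_2 = 1.9000000 − 2.6858944·(1.9000000 − 0.6000000) / (2.6858944 − (-2.1778812)) = 1.9000000 − (3.4916628)/(4.8637756) = 1.1821086
h(1.1821086) = -0.7387564
t_3 = 1.1821086 − (-0.7387564)·(1.1821086 − 1.9000000) / (-0.7387564 − 2.6858944) = 1.1821086 − (0.5303469)/(-3.4246509) = 1.3369702

1.33697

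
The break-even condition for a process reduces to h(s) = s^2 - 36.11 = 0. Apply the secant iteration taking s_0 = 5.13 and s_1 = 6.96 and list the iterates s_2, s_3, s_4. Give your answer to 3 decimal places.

5.940, 6.004, 6.009

h(5.13) = -9.79310, h(6.96) = 12.33160
s_2 = 6.96000 − 12.33160·(6.96000 − 5.13000) / (12.33160 − (-9.79310)) = 6.96000 − (22.56683)/(22.12470) = 5.94002
h(5.94002) = -0.82620
s_3 = 5.94002 − (-0.82620)·(5.94002 − 6.96000) / (-0.82620 − 12.33160) = 5.94002 − (0.84271)/(-13.15780) = 6.00406
h(6.00406) = -0.06122
s_4 = 6.00406 − (-0.06122)·(6.00406 − 5.94002) / (-0.06122 − (-0.82620)) = 6.00406 − (-0.00392)/(0.76498) = 6.00919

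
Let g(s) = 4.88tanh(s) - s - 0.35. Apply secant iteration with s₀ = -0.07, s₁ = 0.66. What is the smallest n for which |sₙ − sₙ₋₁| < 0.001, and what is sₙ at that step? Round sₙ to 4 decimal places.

g(-0.07) = -0.621043, g(0.66) = 1.812413
s₂ = 0.660000 − 1.812413·(0.730000)/(2.433457) = 0.116304;  |Δ| = 0.543696
g(0.116304) = 0.098712
s₃ = 0.116304 − 0.098712·(-0.543696)/(-1.713701) = 0.084986;  |Δ| = 0.031318
g(0.084986) = -0.021252
s₄ = 0.084986 − (-0.021252)·(-0.031318)/(-0.119964) = 0.090534;  |Δ| = 0.005548
g(0.090534) = 0.000067
s₅ = 0.090534 − 0.000067·(0.005548)/(0.021319) = 0.090516;  |Δ| = 0.000017
|s₅ − s₄| = 0.000017 < 0.001

n = 5, sₙ = 0.0905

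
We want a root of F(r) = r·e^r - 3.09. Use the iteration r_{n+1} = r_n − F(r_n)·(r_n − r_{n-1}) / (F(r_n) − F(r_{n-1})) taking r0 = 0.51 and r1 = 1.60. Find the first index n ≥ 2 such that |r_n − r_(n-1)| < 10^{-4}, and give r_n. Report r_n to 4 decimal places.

F(0.51) = -2.240701, F(1.60) = 4.834852
r2 = 1.600000 − 4.834852·(1.090000)/(7.075553) = 0.855184;  |Δ| = 0.744816
F(0.855184) = -1.078774
r3 = 0.855184 − (-1.078774)·(-0.744816)/(-5.913626) = 0.991054;  |Δ| = 0.135871
F(0.991054) = -0.420027
r4 = 0.991054 − (-0.420027)·(0.135871)/(0.658747) = 1.077688;  |Δ| = 0.086633
F(1.077688) = 0.076114
r5 = 1.077688 − 0.076114·(0.086633)/(0.496141) = 1.064397;  |Δ| = 0.013291
F(1.064397) = -0.004218
r6 = 1.064397 − (-0.004218)·(-0.013291)/(-0.080332) = 1.065095;  |Δ| = 0.000698
F(1.065095) = -0.000039
r7 = 1.065095 − (-0.000039)·(0.000698)/(0.004178) = 1.065101;  |Δ| = 0.000007
|r7 − r6| = 0.000007 < 10^{-4}

n = 7, r_n = 1.0651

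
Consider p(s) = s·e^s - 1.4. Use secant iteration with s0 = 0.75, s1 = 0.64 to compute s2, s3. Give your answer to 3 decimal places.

0.695, 0.697

p(0.75) = 0.18775, p(0.64) = -0.18625
s2 = 0.64000 − (-0.18625)·(0.64000 − 0.75000) / (-0.18625 − 0.18775) = 0.64000 − (0.02049)/(-0.37400) = 0.69478
p(0.69478) = -0.00817
s3 = 0.69478 − (-0.00817)·(0.69478 − 0.64000) / (-0.00817 − (-0.18625)) = 0.69478 − (-0.00045)/(0.17808) = 0.69729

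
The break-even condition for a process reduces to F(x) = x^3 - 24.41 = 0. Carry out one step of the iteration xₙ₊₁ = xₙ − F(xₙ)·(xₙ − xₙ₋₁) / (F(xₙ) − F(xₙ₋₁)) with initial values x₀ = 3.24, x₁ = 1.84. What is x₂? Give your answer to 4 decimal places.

F(3.24) = 9.602224, F(1.84) = -18.180496
x₂ = 1.840000 − (-18.180496)·(1.840000 − 3.240000) / (-18.180496 − 9.602224) = 1.840000 − (25.452694)/(-27.782720) = 2.756134

2.7561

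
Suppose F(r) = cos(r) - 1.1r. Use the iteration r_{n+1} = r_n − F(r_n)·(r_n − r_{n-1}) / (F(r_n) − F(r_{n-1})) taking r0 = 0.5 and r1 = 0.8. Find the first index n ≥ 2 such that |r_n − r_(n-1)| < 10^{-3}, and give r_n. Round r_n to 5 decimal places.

n = 4, r_n = 0.69704

F(0.5) = 0.3275826, F(0.8) = -0.1832933
r2 = 0.8000000 − (-0.1832933)·(0.3000000)/(-0.5108759) = 0.6923653;  |Δ| = 0.1076347
F(0.6923653) = 0.0081365
r3 = 0.6923653 − 0.0081365·(-0.1076347)/(0.1914298) = 0.6969401;  |Δ| = 0.0045749
F(0.6969401) = 0.0001757
r4 = 0.6969401 − 0.0001757·(0.0045749)/(-0.0079608) = 0.6970411;  |Δ| = 0.0001009
|r4 − r3| = 0.0001009 < 10^{-3}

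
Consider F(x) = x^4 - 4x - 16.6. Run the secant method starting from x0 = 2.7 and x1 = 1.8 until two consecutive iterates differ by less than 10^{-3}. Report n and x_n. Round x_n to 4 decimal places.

n = 6, x_n = 2.2493

F(2.7) = 25.744100, F(1.8) = -13.302400
x2 = 1.800000 − (-13.302400)·(-0.900000)/(-39.046500) = 2.106613;  |Δ| = 0.306613
F(2.106613) = -5.332224
x3 = 2.106613 − (-5.332224)·(0.306613)/(7.970176) = 2.311744;  |Δ| = 0.205131
F(2.311744) = 2.713060
x4 = 2.311744 − 2.713060·(0.205131)/(8.045284) = 2.242569;  |Δ| = 0.069175
F(2.242569) = -0.278282
x5 = 2.242569 − (-0.278282)·(-0.069175)/(-2.991342) = 2.249004;  |Δ| = 0.006435
F(2.249004) = -0.012459
x6 = 2.249004 − (-0.012459)·(0.006435)/(0.265823) = 2.249306;  |Δ| = 0.000302
|x6 − x5| = 0.000302 < 10^{-3}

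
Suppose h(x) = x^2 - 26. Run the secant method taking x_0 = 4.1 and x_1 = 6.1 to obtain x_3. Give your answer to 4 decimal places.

h(4.1) = -9.190000, h(6.1) = 11.210000
x_2 = 6.100000 − 11.210000·(6.100000 − 4.100000) / (11.210000 − (-9.190000)) = 6.100000 − (22.420000)/(20.400000) = 5.000980
h(5.000980) = -0.990195
x_3 = 5.000980 − (-0.990195)·(5.000980 − 6.100000) / (-0.990195 − 11.210000) = 5.000980 − (1.088244)/(-12.200195) = 5.090179

5.0902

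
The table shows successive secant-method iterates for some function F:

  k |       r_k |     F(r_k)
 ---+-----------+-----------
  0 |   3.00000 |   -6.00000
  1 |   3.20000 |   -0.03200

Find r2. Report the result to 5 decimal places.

r2 = 3.20000 − (-0.03200)·(3.20000 − 3.00000) / (-0.03200 − (-6.00000))
   = 3.20000 − (-0.0064000)/(5.9680000) = 3.2010724

3.20107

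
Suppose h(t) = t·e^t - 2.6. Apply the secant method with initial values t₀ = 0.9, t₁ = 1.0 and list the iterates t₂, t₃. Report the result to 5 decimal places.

h(0.9) = -0.3863572, h(1.0) = 0.1182818
t₂ = 1.0000000 − 0.1182818·(1.0000000 − 0.9000000) / (0.1182818 − (-0.3863572)) = 1.0000000 − (0.0118282)/(0.5046390) = 0.9765611
h(0.9765611) = -0.0069283
t₃ = 0.9765611 − (-0.0069283)·(0.9765611 − 1.0000000) / (-0.0069283 − 0.1182818) = 0.9765611 − (0.0001624)/(-0.1252102) = 0.9778581

0.97656, 0.97786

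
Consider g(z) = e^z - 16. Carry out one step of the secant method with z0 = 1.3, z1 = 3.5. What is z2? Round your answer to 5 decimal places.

g(1.3) = -12.3307033, g(3.5) = 17.1154520
z2 = 3.5000000 − 17.1154520·(3.5000000 − 1.3000000) / (17.1154520 − (-12.3307033)) = 3.5000000 − (37.6539943)/(29.4461553) = 2.2212594

2.22126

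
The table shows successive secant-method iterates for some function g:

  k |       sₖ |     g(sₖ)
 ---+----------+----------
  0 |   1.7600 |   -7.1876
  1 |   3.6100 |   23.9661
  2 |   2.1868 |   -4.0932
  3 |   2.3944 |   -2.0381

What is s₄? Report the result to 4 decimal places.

s₄ = 2.3944 − (-2.0381)·(2.3944 − 2.1868) / (-2.0381 − (-4.0932))
   = 2.3944 − (-0.423110)/(2.055100) = 2.600283

2.6003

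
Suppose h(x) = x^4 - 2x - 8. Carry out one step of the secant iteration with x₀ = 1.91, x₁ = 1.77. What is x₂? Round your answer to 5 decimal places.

1.84515

h(1.91) = 1.4886336, h(1.77) = -1.7249376
x₂ = 1.7700000 − (-1.7249376)·(1.7700000 − 1.9100000) / (-1.7249376 − 1.4886336) = 1.7700000 − (0.2414913)/(-3.2135712) = 1.8451473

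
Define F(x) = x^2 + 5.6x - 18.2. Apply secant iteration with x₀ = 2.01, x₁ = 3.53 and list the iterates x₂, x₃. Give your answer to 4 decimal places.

F(2.01) = -2.903900, F(3.53) = 14.028900
x₂ = 3.530000 − 14.028900·(3.530000 − 2.010000) / (14.028900 − (-2.903900)) = 3.530000 − (21.323928)/(16.932800) = 2.270673
F(2.270673) = -0.328273
x₃ = 2.270673 − (-0.328273)·(2.270673 − 3.530000) / (-0.328273 − 14.028900) = 2.270673 − (0.413403)/(-14.357173) = 2.299467

2.2707, 2.2995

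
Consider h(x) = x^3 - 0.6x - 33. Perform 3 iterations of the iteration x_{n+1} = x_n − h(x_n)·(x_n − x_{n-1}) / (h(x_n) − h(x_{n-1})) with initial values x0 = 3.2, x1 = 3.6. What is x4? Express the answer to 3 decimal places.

h(3.2) = -2.15200, h(3.6) = 11.49600
x2 = 3.60000 − 11.49600·(3.60000 − 3.20000) / (11.49600 − (-2.15200)) = 3.60000 − (4.59840)/(13.64800) = 3.26307
h(3.26307) = -0.21385
x3 = 3.26307 − (-0.21385)·(3.26307 − 3.60000) / (-0.21385 − 11.49600) = 3.26307 − (0.07205)/(-11.70985) = 3.26922
h(3.26922) = -0.02062
x4 = 3.26922 − (-0.02062)·(3.26922 − 3.26307) / (-0.02062 − (-0.21385)) = 3.26922 − (-0.00013)/(0.19322) = 3.26988

3.270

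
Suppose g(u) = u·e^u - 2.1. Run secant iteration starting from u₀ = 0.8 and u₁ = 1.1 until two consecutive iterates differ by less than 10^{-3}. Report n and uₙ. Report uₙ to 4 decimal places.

g(0.8) = -0.319567, g(1.1) = 1.204583
u₂ = 1.100000 − 1.204583·(0.300000)/(1.524150) = 0.862901;  |Δ| = 0.237099
g(0.862901) = -0.054903
u₃ = 0.862901 − (-0.054903)·(-0.237099)/(-1.259486) = 0.873236;  |Δ| = 0.010336
g(0.873236) = -0.008906
u₄ = 0.873236 − (-0.008906)·(0.010336)/(0.045997) = 0.875238;  |Δ| = 0.002001
g(0.875238) = 0.000085
u₅ = 0.875238 − 0.000085·(0.002001)/(0.008991) = 0.875219;  |Δ| = 0.000019
|u₅ − u₄| = 0.000019 < 10^{-3}

n = 5, uₙ = 0.8752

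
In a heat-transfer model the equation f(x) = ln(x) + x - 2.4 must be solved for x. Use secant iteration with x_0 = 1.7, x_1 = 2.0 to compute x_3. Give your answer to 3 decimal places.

1.808

f(1.7) = -0.16937, f(2.0) = 0.29315
x_2 = 2.00000 − 0.29315·(2.00000 − 1.70000) / (0.29315 − (-0.16937)) = 2.00000 − (0.08794)/(0.46252) = 1.80986
f(1.80986) = 0.00311
x_3 = 1.80986 − 0.00311·(1.80986 − 2.00000) / (0.00311 − 0.29315) = 1.80986 − (-0.00059)/(-0.29004) = 1.80782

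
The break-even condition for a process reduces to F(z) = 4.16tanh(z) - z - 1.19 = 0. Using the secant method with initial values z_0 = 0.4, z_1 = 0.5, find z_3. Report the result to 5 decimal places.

0.40367

F(0.4) = -0.0094123, F(0.5) = 0.2324074
z_2 = 0.5000000 − 0.2324074·(0.5000000 − 0.4000000) / (0.2324074 − (-0.0094123)) = 0.5000000 − (0.0232407)/(0.2418197) = 0.4038923
F(0.4038923) = 0.0005293
z_3 = 0.4038923 − 0.0005293·(0.4038923 − 0.5000000) / (0.0005293 − 0.2324074) = 0.4038923 − (-0.0000509)/(-0.2318781) = 0.4036729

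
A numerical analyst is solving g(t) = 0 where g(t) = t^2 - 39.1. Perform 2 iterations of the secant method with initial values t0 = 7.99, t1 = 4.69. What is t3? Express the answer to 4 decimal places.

g(7.99) = 24.740100, g(4.69) = -17.103900
t2 = 4.690000 − (-17.103900)·(4.690000 − 7.990000) / (-17.103900 − 24.740100) = 4.690000 − (56.442870)/(-41.844000) = 6.038888
g(6.038888) = -2.631832
t3 = 6.038888 − (-2.631832)·(6.038888 − 4.690000) / (-2.631832 − (-17.103900)) = 6.038888 − (-3.550046)/(14.472068) = 6.284191

6.2842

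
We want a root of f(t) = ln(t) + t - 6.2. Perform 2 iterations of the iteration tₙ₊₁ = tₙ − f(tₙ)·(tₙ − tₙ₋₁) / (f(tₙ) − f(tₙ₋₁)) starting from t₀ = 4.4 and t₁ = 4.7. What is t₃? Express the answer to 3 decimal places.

f(4.4) = -0.31840, f(4.7) = 0.04756
t₂ = 4.70000 − 0.04756·(4.70000 − 4.40000) / (0.04756 − (-0.31840)) = 4.70000 − (0.01427)/(0.36596) = 4.66101
f(4.66101) = 0.00024
t₃ = 4.66101 − 0.00024·(4.66101 − 4.70000) / (0.00024 − 0.04756) = 4.66101 − (-0.00001)/(-0.04732) = 4.66081

4.661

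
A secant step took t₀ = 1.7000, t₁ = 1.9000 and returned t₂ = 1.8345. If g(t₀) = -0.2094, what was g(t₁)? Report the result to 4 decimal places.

0.1020

The secant line through (1.7000, -0.2094) and (1.9000, g(t₁)) crosses zero at t₂ = 1.8345.
So (1.7000, -0.2094), (1.9000, g(t₁)), (1.8345, 0) are collinear:
g(t₁) = -0.2094 · (1.9000 − 1.8345) / (1.7000 − 1.8345) = -0.2094 · (0.065500)/(-0.134500) = 0.101975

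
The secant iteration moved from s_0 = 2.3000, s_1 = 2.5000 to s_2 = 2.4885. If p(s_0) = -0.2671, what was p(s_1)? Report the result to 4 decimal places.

0.0163

The secant line through (2.3000, -0.2671) and (2.5000, p(s_1)) crosses zero at s_2 = 2.4885.
So (2.3000, -0.2671), (2.5000, p(s_1)), (2.4885, 0) are collinear:
p(s_1) = -0.2671 · (2.5000 − 2.4885) / (2.3000 − 2.4885) = -0.2671 · (0.011500)/(-0.188500) = 0.016295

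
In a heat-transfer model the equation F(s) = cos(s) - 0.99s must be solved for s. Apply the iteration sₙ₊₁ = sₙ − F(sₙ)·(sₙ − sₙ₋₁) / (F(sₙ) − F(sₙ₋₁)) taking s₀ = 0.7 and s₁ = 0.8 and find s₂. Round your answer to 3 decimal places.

0.743

F(0.7) = 0.07184, F(0.8) = -0.09529
s₂ = 0.80000 − (-0.09529)·(0.80000 − 0.70000) / (-0.09529 − 0.07184) = 0.80000 − (-0.00953)/(-0.16714) = 0.74298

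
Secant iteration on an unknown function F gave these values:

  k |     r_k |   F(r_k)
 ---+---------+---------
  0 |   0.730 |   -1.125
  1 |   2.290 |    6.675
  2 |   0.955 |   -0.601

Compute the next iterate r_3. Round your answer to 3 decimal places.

r_3 = 0.955 − (-0.601)·(0.955 − 2.290) / (-0.601 − 6.675)
   = 0.955 − (0.80233)/(-7.27600) = 1.06527

1.065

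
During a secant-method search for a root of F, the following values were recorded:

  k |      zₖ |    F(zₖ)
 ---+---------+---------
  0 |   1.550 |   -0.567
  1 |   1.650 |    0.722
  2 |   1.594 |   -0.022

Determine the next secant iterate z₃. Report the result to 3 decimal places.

1.596

z₃ = 1.594 − (-0.022)·(1.594 − 1.650) / (-0.022 − 0.722)
   = 1.594 − (0.00123)/(-0.74400) = 1.59566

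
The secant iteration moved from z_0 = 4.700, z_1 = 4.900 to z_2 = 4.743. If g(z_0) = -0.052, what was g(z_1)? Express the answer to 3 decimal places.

The secant line through (4.700, -0.052) and (4.900, g(z_1)) crosses zero at z_2 = 4.743.
So (4.700, -0.052), (4.900, g(z_1)), (4.743, 0) are collinear:
g(z_1) = -0.052 · (4.900 − 4.743) / (4.700 − 4.743) = -0.052 · (0.15700)/(-0.04300) = 0.18986

0.190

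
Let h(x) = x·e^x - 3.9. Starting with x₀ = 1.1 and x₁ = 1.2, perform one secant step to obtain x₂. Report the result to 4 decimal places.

h(1.1) = -0.595417, h(1.2) = 0.084140
x₂ = 1.200000 − 0.084140·(1.200000 − 1.100000) / (0.084140 − (-0.595417)) = 1.200000 − (0.008414)/(0.679558) = 1.187618

1.1876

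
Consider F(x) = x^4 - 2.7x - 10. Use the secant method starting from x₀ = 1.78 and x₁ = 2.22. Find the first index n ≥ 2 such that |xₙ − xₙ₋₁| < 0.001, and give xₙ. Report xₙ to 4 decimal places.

F(1.78) = -4.767241, F(2.22) = 8.295127
x₂ = 2.220000 − 8.295127·(0.440000)/(13.062368) = 1.940582;  |Δ| = 0.279418
F(1.940582) = -1.057871
x₃ = 1.940582 − (-1.057871)·(-0.279418)/(-9.352997) = 1.972186;  |Δ| = 0.031604
F(1.972186) = -0.196557
x₄ = 1.972186 − (-0.196557)·(0.031604)/(0.861314) = 1.979398;  |Δ| = 0.007212
F(1.979398) = 0.006479
x₅ = 1.979398 − 0.006479·(0.007212)/(0.203037) = 1.979168;  |Δ| = 0.000230
|x₅ − x₄| = 0.000230 < 0.001

n = 5, xₙ = 1.9792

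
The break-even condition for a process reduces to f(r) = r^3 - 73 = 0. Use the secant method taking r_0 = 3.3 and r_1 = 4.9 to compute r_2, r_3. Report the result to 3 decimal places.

4.026, 4.155

f(3.3) = -37.06300, f(4.9) = 44.64900
r_2 = 4.90000 − 44.64900·(4.90000 − 3.30000) / (44.64900 − (-37.06300)) = 4.90000 − (71.43840)/(81.71200) = 4.02573
f(4.02573) = -7.75703
r_3 = 4.02573 − (-7.75703)·(4.02573 − 4.90000) / (-7.75703 − 44.64900) = 4.02573 − (6.78174)/(-52.40603) = 4.15514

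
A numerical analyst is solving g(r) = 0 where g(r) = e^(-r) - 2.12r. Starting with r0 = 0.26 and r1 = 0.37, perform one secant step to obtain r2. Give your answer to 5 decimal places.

g(0.26) = 0.2198516, g(0.37) = -0.0936657
r2 = 0.3700000 − (-0.0936657)·(0.3700000 − 0.2600000) / (-0.0936657 − 0.2198516) = 0.3700000 − (-0.0103032)/(-0.3135173) = 0.3371367

0.33714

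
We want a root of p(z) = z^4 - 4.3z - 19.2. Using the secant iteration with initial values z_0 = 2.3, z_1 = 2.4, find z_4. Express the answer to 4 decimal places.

2.3245

p(2.3) = -1.105900, p(2.4) = 3.657600
z_2 = 2.400000 − 3.657600·(2.400000 − 2.300000) / (3.657600 − (-1.105900)) = 2.400000 − (0.365760)/(4.763500) = 2.323216
p(2.323216) = -0.058624
z_3 = 2.323216 − (-0.058624)·(2.323216 − 2.400000) / (-0.058624 − 3.657600) = 2.323216 − (0.004501)/(-3.716224) = 2.324427
p(2.324427) = -0.003031
z_4 = 2.324427 − (-0.003031)·(2.324427 − 2.323216) / (-0.003031 − (-0.058624)) = 2.324427 − (-0.000004)/(0.055593) = 2.324493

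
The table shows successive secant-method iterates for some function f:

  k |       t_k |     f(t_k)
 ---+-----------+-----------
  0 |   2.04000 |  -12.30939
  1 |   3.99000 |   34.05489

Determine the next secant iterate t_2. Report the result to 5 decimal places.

2.55771

t_2 = 3.99000 − 34.05489·(3.99000 − 2.04000) / (34.05489 − (-12.30939))
   = 3.99000 − (66.4070355)/(46.3642800) = 2.5577113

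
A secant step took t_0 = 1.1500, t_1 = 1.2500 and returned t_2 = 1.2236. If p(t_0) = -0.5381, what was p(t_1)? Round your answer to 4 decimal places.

The secant line through (1.1500, -0.5381) and (1.2500, p(t_1)) crosses zero at t_2 = 1.2236.
So (1.1500, -0.5381), (1.2500, p(t_1)), (1.2236, 0) are collinear:
p(t_1) = -0.5381 · (1.2500 − 1.2236) / (1.1500 − 1.2236) = -0.5381 · (0.026400)/(-0.073600) = 0.193014

0.1930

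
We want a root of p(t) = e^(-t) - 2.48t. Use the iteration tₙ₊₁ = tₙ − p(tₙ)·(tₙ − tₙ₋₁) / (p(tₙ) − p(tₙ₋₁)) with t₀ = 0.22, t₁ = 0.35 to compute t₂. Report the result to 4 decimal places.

0.2995

p(0.22) = 0.256919, p(0.35) = -0.163312
t₂ = 0.350000 − (-0.163312)·(0.350000 − 0.220000) / (-0.163312 − 0.256919) = 0.350000 − (-0.021231)/(-0.420231) = 0.299479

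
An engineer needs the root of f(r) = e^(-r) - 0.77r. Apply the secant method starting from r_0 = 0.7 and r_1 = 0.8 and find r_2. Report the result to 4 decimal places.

0.6659

f(0.7) = -0.042415, f(0.8) = -0.166671
r_2 = 0.800000 − (-0.166671)·(0.800000 − 0.700000) / (-0.166671 − (-0.042415)) = 0.800000 − (-0.016667)/(-0.124256) = 0.665865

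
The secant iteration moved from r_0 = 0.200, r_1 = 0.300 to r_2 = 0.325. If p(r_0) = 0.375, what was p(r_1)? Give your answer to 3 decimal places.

0.075

The secant line through (0.200, 0.375) and (0.300, p(r_1)) crosses zero at r_2 = 0.325.
So (0.200, 0.375), (0.300, p(r_1)), (0.325, 0) are collinear:
p(r_1) = 0.375 · (0.300 − 0.325) / (0.200 − 0.325) = 0.375 · (-0.02500)/(-0.12500) = 0.07500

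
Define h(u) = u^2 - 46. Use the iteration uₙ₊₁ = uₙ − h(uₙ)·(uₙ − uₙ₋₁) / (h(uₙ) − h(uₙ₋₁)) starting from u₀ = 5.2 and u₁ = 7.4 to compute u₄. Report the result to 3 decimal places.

6.782

h(5.2) = -18.96000, h(7.4) = 8.76000
u₂ = 7.40000 − 8.76000·(7.40000 − 5.20000) / (8.76000 − (-18.96000)) = 7.40000 − (19.27200)/(27.72000) = 6.70476
h(6.70476) = -1.04617
u₃ = 6.70476 − (-1.04617)·(6.70476 − 7.40000) / (-1.04617 − 8.76000) = 6.70476 − (0.72734)/(-9.80617) = 6.77893
h(6.77893) = -0.04607
u₄ = 6.77893 − (-0.04607)·(6.77893 − 6.70476) / (-0.04607 − (-1.04617)) = 6.77893 − (-0.00342)/(1.00010) = 6.78235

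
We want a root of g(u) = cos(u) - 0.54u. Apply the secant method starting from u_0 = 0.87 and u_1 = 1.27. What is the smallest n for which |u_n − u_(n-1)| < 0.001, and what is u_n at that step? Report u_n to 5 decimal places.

g(0.87) = 0.1750265, g(1.27) = -0.3895191
u_2 = 1.2700000 − (-0.3895191)·(0.4000000)/(-0.5645457) = 0.9940123;  |Δ| = 0.2759877
g(0.9940123) = 0.0085644
u_3 = 0.9940123 − 0.0085644·(-0.2759877)/(0.3980835) = 0.9999499;  |Δ| = 0.0059376
g(0.9999499) = 0.0003715
u_4 = 0.9999499 − 0.0003715·(0.0059376)/(-0.0081929) = 1.0002191;  |Δ| = 0.0002692
|u_4 − u_3| = 0.0002692 < 0.001

n = 4, u_n = 1.00022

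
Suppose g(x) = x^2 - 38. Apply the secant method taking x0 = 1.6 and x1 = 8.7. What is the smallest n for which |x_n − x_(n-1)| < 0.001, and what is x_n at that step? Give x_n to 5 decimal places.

g(1.6) = -35.4400000, g(8.7) = 37.6900000
x2 = 8.7000000 − 37.6900000·(7.1000000)/(73.1300000) = 5.0407767;  |Δ| = 3.6592233
g(5.0407767) = -12.5905703
x3 = 5.0407767 − (-12.5905703)·(-3.6592233)/(-50.2805703) = 5.9570692;  |Δ| = 0.9162925
g(5.9570692) = -2.5133269
x4 = 5.9570692 − (-2.5133269)·(0.9162925)/(10.0772434) = 6.1855982;  |Δ| = 0.2285290
g(6.1855982) = 0.2616249
x5 = 6.1855982 − 0.2616249·(0.2285290)/(2.7749518) = 6.1640523;  |Δ| = 0.0215459
g(6.1640523) = -0.0044596
x6 = 6.1640523 − (-0.0044596)·(-0.0215459)/(-0.2660846) = 6.1644134;  |Δ| = 0.0003611
|x6 − x5| = 0.0003611 < 0.001

n = 6, x_n = 6.16441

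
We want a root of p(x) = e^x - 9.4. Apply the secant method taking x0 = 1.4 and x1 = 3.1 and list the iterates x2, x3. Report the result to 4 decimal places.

1.9008, 2.1103

p(1.4) = -5.344800, p(3.1) = 12.797951
x2 = 3.100000 − 12.797951·(3.100000 − 1.400000) / (12.797951 − (-5.344800)) = 3.100000 − (21.756517)/(18.142751) = 1.900815
p(1.900815) = -2.708655
x3 = 1.900815 − (-2.708655)·(1.900815 − 3.100000) / (-2.708655 − 12.797951) = 1.900815 − (3.248179)/(-15.506606) = 2.110286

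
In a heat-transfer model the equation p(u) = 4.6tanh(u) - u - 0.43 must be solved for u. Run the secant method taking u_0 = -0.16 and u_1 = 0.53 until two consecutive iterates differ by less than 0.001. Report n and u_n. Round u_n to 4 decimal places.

n = 5, u_n = 0.1202

p(-0.16) = -0.999783, p(0.53) = 1.272753
u_2 = 0.530000 − 1.272753·(0.690000)/(2.272536) = 0.143560;  |Δ| = 0.386440
p(0.143560) = 0.082315
u_3 = 0.143560 − 0.082315·(-0.386440)/(-1.190438) = 0.116838;  |Δ| = 0.026721
p(0.116838) = -0.011814
u_4 = 0.116838 − (-0.011814)·(-0.026721)/(-0.094129) = 0.120192;  |Δ| = 0.003354
p(0.120192) = 0.000045
u_5 = 0.120192 − 0.000045·(0.003354)/(0.011859) = 0.120180;  |Δ| = 0.000013
|u_5 − u_4| = 0.000013 < 0.001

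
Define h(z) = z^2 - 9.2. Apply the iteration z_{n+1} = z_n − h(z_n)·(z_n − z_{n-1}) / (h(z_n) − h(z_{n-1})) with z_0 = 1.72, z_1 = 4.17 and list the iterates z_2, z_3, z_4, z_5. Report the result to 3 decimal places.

2.780, 2.992, 3.035, 3.033

h(1.72) = -6.24160, h(4.17) = 8.18890
z_2 = 4.17000 − 8.18890·(4.17000 − 1.72000) / (8.18890 − (-6.24160)) = 4.17000 − (20.06281)/(14.43050) = 2.77969
h(2.77969) = -1.47330
z_3 = 2.77969 − (-1.47330)·(2.77969 − 4.17000) / (-1.47330 − 8.18890) = 2.77969 − (2.04834)/(-9.66220) = 2.99169
h(2.99169) = -0.24980
z_4 = 2.99169 − (-0.24980)·(2.99169 − 2.77969) / (-0.24980 − (-1.47330)) = 2.99169 − (-0.05296)/(1.22350) = 3.03497
h(3.03497) = 0.01105
z_5 = 3.03497 − 0.01105·(3.03497 − 2.99169) / (0.01105 − (-0.24980)) = 3.03497 − (0.00048)/(0.26084) = 3.03314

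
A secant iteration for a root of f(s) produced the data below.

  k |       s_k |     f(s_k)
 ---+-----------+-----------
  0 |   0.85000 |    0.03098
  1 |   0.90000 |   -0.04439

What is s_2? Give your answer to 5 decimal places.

0.87055

s_2 = 0.90000 − (-0.04439)·(0.90000 − 0.85000) / (-0.04439 − 0.03098)
   = 0.90000 − (-0.0022195)/(-0.0753700) = 0.8705519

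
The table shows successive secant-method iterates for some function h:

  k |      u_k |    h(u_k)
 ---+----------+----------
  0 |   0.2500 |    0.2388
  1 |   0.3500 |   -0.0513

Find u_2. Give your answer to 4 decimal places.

0.3323

u_2 = 0.3500 − (-0.0513)·(0.3500 − 0.2500) / (-0.0513 − 0.2388)
   = 0.3500 − (-0.005130)/(-0.290100) = 0.332316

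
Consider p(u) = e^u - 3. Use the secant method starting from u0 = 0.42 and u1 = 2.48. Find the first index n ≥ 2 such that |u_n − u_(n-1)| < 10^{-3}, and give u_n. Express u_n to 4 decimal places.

p(0.42) = -1.478038, p(2.48) = 8.941264
u2 = 2.480000 − 8.941264·(2.060000)/(10.419303) = 0.712223;  |Δ| = 1.767777
p(0.712223) = -0.961482
u3 = 0.712223 − (-0.961482)·(-1.767777)/(-9.902747) = 0.883861;  |Δ| = 0.171638
p(0.883861) = -0.579774
u4 = 0.883861 − (-0.579774)·(0.171638)/(0.381708) = 1.144561;  |Δ| = 0.260700
p(1.144561) = 0.141061
u5 = 1.144561 − 0.141061·(0.260700)/(0.720835) = 1.093544;  |Δ| = 0.051017
p(1.093544) = -0.015166
u6 = 1.093544 − (-0.015166)·(-0.051017)/(-0.156227) = 1.098497;  |Δ| = 0.004953
p(1.098497) = -0.000347
u7 = 1.098497 − (-0.000347)·(0.004953)/(0.014819) = 1.098613;  |Δ| = 0.000116
|u7 − u6| = 0.000116 < 10^{-3}

n = 7, u_n = 1.0986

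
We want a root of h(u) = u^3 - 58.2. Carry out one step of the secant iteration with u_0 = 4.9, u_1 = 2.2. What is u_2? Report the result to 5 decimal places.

3.39990

h(4.9) = 59.4490000, h(2.2) = -47.5520000
u_2 = 2.2000000 − (-47.5520000)·(2.2000000 − 4.9000000) / (-47.5520000 − 59.4490000) = 2.2000000 − (128.3904000)/(-107.0010000) = 3.3998991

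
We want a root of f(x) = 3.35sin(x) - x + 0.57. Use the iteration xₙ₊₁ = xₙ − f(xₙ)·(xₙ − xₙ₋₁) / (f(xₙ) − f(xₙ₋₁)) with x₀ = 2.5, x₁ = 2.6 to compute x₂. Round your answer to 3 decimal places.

2.520

f(2.5) = 0.07488, f(2.6) = -0.30307
x₂ = 2.60000 − (-0.30307)·(2.60000 − 2.50000) / (-0.30307 − 0.07488) = 2.60000 − (-0.03031)/(-0.37795) = 2.51981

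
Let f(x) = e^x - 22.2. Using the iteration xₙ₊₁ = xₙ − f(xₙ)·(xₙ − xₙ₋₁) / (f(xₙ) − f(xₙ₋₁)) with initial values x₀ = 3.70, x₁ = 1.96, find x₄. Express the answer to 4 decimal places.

3.0543

f(3.70) = 18.247304, f(1.96) = -15.100673
x₂ = 1.960000 − (-15.100673)·(1.960000 − 3.700000) / (-15.100673 − 18.247304) = 1.960000 − (26.275171)/(-33.347977) = 2.747909
f(2.747909) = -6.590043
x₃ = 2.747909 − (-6.590043)·(2.747909 − 1.960000) / (-6.590043 − (-15.100673)) = 2.747909 − (-5.192354)/(8.510630) = 3.358011
f(3.358011) = 6.531991
x₄ = 3.358011 − 6.531991·(3.358011 − 2.747909) / (6.531991 − (-6.590043)) = 3.358011 − (3.985182)/(13.122034) = 3.054310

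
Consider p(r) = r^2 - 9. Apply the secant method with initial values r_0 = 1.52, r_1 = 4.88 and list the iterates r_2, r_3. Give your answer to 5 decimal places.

p(1.52) = -6.6896000, p(4.88) = 14.8144000
r_2 = 4.8800000 − 14.8144000·(4.8800000 − 1.5200000) / (14.8144000 − (-6.6896000)) = 4.8800000 − (49.7763840)/(21.5040000) = 2.5652500
p(2.5652500) = -2.4194924
r_3 = 2.5652500 − (-2.4194924)·(2.5652500 − 4.8800000) / (-2.4194924 − 14.8144000) = 2.5652500 − (5.6005201)/(-17.2338924) = 2.8902213

2.56525, 2.89022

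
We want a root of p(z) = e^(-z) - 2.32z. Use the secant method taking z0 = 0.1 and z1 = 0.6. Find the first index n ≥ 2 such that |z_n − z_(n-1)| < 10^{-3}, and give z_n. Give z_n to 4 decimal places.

n = 4, z_n = 0.3147

p(0.1) = 0.672837, p(0.6) = -0.843188
z2 = 0.600000 − (-0.843188)·(0.500000)/(-1.516026) = 0.321908;  |Δ| = 0.278092
p(0.321908) = -0.022063
z3 = 0.321908 − (-0.022063)·(-0.278092)/(0.821126) = 0.314436;  |Δ| = 0.007472
p(0.314436) = 0.000708
z4 = 0.314436 − 0.000708·(-0.007472)/(0.022771) = 0.314669;  |Δ| = 0.000232
|z4 − z3| = 0.000232 < 10^{-3}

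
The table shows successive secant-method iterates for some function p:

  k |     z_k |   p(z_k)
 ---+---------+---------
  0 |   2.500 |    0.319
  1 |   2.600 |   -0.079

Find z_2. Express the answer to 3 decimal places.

z_2 = 2.600 − (-0.079)·(2.600 − 2.500) / (-0.079 − 0.319)
   = 2.600 − (-0.00790)/(-0.39800) = 2.58015

2.580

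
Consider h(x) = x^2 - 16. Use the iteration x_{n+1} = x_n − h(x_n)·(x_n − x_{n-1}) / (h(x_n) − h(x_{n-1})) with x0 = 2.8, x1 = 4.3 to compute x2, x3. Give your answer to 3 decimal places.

3.949, 3.998

h(2.8) = -8.16000, h(4.3) = 2.49000
x2 = 4.30000 − 2.49000·(4.30000 − 2.80000) / (2.49000 − (-8.16000)) = 4.30000 − (3.73500)/(10.65000) = 3.94930
h(3.94930) = -0.40306
x3 = 3.94930 − (-0.40306)·(3.94930 − 4.30000) / (-0.40306 − 2.49000) = 3.94930 − (0.14136)/(-2.89306) = 3.99816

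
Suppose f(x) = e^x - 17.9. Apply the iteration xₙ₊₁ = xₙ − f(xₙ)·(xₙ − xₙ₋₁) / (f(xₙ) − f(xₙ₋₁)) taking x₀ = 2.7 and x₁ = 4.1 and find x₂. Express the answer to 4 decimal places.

2.7930

f(2.7) = -3.020268, f(4.1) = 42.440288
x₂ = 4.100000 − 42.440288·(4.100000 − 2.700000) / (42.440288 − (-3.020268)) = 4.100000 − (59.416403)/(45.460556) = 2.793012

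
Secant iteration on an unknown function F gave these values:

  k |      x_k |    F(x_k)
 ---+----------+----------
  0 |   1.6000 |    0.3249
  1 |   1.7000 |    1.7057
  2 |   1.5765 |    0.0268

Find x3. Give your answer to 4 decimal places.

x3 = 1.5765 − 0.0268·(1.5765 − 1.7000) / (0.0268 − 1.7057)
   = 1.5765 − (-0.003310)/(-1.678900) = 1.574529

1.5745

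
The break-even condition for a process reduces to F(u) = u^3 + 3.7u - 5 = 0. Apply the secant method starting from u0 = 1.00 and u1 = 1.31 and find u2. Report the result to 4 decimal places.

F(1.00) = -0.300000, F(1.31) = 2.095091
u2 = 1.310000 − 2.095091·(1.310000 − 1.000000) / (2.095091 − (-0.300000)) = 1.310000 − (0.649478)/(2.395091) = 1.038829

1.0388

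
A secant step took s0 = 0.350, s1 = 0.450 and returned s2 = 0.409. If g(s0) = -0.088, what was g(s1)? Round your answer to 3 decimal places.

0.061

The secant line through (0.350, -0.088) and (0.450, g(s1)) crosses zero at s2 = 0.409.
So (0.350, -0.088), (0.450, g(s1)), (0.409, 0) are collinear:
g(s1) = -0.088 · (0.450 − 0.409) / (0.350 − 0.409) = -0.088 · (0.04100)/(-0.05900) = 0.06115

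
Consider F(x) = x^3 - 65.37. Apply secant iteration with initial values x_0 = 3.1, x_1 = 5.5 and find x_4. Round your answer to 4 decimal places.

F(3.1) = -35.579000, F(5.5) = 101.005000
x_2 = 5.500000 − 101.005000·(5.500000 − 3.100000) / (101.005000 − (-35.579000)) = 5.500000 − (242.412000)/(136.584000) = 3.725180
F(3.725180) = -13.675799
x_3 = 3.725180 − (-13.675799)·(3.725180 − 5.500000) / (-13.675799 − 101.005000) = 3.725180 − (24.272080)/(-114.680799) = 3.936829
F(3.936829) = -4.354567
x_4 = 3.936829 − (-4.354567)·(3.936829 − 3.725180) / (-4.354567 − (-13.675799)) = 3.936829 − (-0.921640)/(9.321233) = 4.035704

4.0357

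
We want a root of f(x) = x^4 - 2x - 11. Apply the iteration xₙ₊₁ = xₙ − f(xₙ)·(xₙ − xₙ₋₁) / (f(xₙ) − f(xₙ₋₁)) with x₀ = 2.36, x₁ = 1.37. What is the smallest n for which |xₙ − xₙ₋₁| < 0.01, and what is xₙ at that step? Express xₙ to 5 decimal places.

f(2.36) = 15.3004442, f(1.37) = -10.2172464
x₂ = 1.3700000 − (-10.2172464)·(-0.9900000)/(-25.5176905) = 1.7663946;  |Δ| = 0.3963946
f(1.7663946) = -4.7974545
x₃ = 1.7663946 − (-4.7974545)·(0.3963946)/(5.4197918) = 2.1172724;  |Δ| = 0.3508779
f(2.1172724) = 4.8613321
x₄ = 2.1172724 − 4.8613321·(0.3508779)/(9.6587866) = 1.9406732;  |Δ| = 0.1765992
f(1.9406732) = -0.6969888
x₅ = 1.9406732 − (-0.6969888)·(-0.1765992)/(-5.5583209) = 1.9628180;  |Δ| = 0.0221448
f(1.9628180) = -0.0826893
x₆ = 1.9628180 − (-0.0826893)·(0.0221448)/(0.6142995) = 1.9657988;  |Δ| = 0.0029808
|x₆ − x₅| = 0.0029808 < 0.01

n = 6, xₙ = 1.96580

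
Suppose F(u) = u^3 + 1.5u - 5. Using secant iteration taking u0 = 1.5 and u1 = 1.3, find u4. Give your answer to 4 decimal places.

F(1.5) = 0.625000, F(1.3) = -0.853000
u2 = 1.300000 − (-0.853000)·(1.300000 − 1.500000) / (-0.853000 − 0.625000) = 1.300000 − (0.170600)/(-1.478000) = 1.415426
F(1.415426) = -0.041151
u3 = 1.415426 − (-0.041151)·(1.415426 − 1.300000) / (-0.041151 − (-0.853000)) = 1.415426 − (-0.004750)/(0.811849) = 1.421277
F(1.421277) = 0.002935
u4 = 1.421277 − 0.002935·(1.421277 − 1.415426) / (0.002935 − (-0.041151)) = 1.421277 − (0.000017)/(0.044086) = 1.420887

1.4209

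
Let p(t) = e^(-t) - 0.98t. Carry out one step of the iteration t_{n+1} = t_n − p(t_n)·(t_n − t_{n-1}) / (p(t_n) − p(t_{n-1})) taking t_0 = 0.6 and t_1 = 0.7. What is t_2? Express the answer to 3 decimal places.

p(0.6) = -0.03919, p(0.7) = -0.18941
t_2 = 0.70000 − (-0.18941)·(0.70000 − 0.60000) / (-0.18941 − (-0.03919)) = 0.70000 − (-0.01894)/(-0.15023) = 0.57391

0.574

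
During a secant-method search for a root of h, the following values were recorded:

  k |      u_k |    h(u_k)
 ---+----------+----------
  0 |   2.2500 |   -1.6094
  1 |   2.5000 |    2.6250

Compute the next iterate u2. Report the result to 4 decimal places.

2.3450

u2 = 2.5000 − 2.6250·(2.5000 − 2.2500) / (2.6250 − (-1.6094))
   = 2.5000 − (0.656250)/(4.234400) = 2.345019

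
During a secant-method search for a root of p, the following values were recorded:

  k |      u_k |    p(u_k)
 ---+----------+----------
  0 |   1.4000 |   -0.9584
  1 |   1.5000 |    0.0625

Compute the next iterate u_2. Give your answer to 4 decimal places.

1.4939

u_2 = 1.5000 − 0.0625·(1.5000 − 1.4000) / (0.0625 − (-0.9584))
   = 1.5000 − (0.006250)/(1.020900) = 1.493878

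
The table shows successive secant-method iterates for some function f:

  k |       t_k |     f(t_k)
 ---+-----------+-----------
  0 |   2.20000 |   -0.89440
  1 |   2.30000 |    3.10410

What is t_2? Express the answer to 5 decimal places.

2.22237

t_2 = 2.30000 − 3.10410·(2.30000 − 2.20000) / (3.10410 − (-0.89440))
   = 2.30000 − (0.3104100)/(3.9985000) = 2.2223684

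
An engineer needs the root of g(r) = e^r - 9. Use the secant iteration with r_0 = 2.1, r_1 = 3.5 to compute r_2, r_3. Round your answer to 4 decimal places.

2.1468, 2.1712

g(2.1) = -0.833830, g(3.5) = 24.115452
r_2 = 3.500000 − 24.115452·(3.500000 − 2.100000) / (24.115452 − (-0.833830)) = 3.500000 − (33.761633)/(24.949282) = 2.146789
g(2.146789) = -0.442660
r_3 = 2.146789 − (-0.442660)·(2.146789 − 3.500000) / (-0.442660 − 24.115452) = 2.146789 − (0.599012)/(-24.558112) = 2.171181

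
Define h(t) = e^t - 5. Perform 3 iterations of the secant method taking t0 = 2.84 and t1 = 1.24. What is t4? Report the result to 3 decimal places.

h(2.84) = 12.11577, h(1.24) = -1.54439
t2 = 1.24000 − (-1.54439)·(1.24000 − 2.84000) / (-1.54439 − 12.11577) = 1.24000 − (2.47102)/(-13.66015) = 1.42089
h(1.42089) = -0.85919
t3 = 1.42089 − (-0.85919)·(1.42089 − 1.24000) / (-0.85919 − (-1.54439)) = 1.42089 − (-0.15542)/(0.68520) = 1.64772
h(1.64772) = 0.19510
t4 = 1.64772 − 0.19510·(1.64772 − 1.42089) / (0.19510 − (-0.85919)) = 1.64772 − (0.04425)/(1.05429) = 1.60574

1.606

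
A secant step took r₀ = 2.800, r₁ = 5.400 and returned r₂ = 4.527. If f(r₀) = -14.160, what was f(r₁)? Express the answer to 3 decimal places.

The secant line through (2.800, -14.160) and (5.400, f(r₁)) crosses zero at r₂ = 4.527.
So (2.800, -14.160), (5.400, f(r₁)), (4.527, 0) are collinear:
f(r₁) = -14.160 · (5.400 − 4.527) / (2.800 − 4.527) = -14.160 · (0.87300)/(-1.72700) = 7.15789

7.158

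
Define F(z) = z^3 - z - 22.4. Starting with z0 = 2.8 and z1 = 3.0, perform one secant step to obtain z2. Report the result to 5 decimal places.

2.93399

F(2.8) = -3.2480000, F(3.0) = 1.6000000
z2 = 3.0000000 − 1.6000000·(3.0000000 − 2.8000000) / (1.6000000 − (-3.2480000)) = 3.0000000 − (0.3200000)/(4.8480000) = 2.9339934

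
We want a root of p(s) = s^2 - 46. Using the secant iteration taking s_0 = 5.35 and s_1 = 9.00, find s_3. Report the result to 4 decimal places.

6.7508

p(5.35) = -17.377500, p(9.00) = 35.000000
s_2 = 9.000000 − 35.000000·(9.000000 − 5.350000) / (35.000000 − (-17.377500)) = 9.000000 − (127.750000)/(52.377500) = 6.560976
p(6.560976) = -2.953599
s_3 = 6.560976 − (-2.953599)·(6.560976 − 9.000000) / (-2.953599 − 35.000000) = 6.560976 − (7.203900)/(-37.953599) = 6.750784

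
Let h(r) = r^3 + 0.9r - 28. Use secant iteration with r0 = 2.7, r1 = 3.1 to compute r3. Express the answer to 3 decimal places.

2.937

h(2.7) = -5.88700, h(3.1) = 4.58100
r2 = 3.10000 − 4.58100·(3.10000 − 2.70000) / (4.58100 − (-5.88700)) = 3.10000 − (1.83240)/(10.46800) = 2.92495
h(2.92495) = -0.34357
r3 = 2.92495 − (-0.34357)·(2.92495 − 3.10000) / (-0.34357 − 4.58100) = 2.92495 − (0.06014)/(-4.92457) = 2.93716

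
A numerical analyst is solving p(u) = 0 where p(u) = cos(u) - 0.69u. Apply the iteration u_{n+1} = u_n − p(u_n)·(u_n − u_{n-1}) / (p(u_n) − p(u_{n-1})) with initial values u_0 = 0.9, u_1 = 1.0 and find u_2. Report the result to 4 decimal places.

0.9004

p(0.9) = 0.000610, p(1.0) = -0.149698
u_2 = 1.000000 − (-0.149698)·(1.000000 − 0.900000) / (-0.149698 − 0.000610) = 1.000000 − (-0.014970)/(-0.150308) = 0.900406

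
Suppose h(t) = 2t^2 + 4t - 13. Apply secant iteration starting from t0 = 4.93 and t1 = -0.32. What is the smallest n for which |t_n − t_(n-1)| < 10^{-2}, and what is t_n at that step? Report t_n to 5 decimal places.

n = 7, t_n = 1.73861

h(4.93) = 55.3298000, h(-0.32) = -14.0752000
t2 = -0.3200000 − (-14.0752000)·(-5.2500000)/(-69.4050000) = 0.7446899;  |Δ| = 1.0646899
h(0.7446899) = -8.9121146
t3 = 0.7446899 − (-8.9121146)·(1.0646899)/(5.1630854) = 2.5824743;  |Δ| = 1.8377844
h(2.5824743) = 10.6682441
t4 = 2.5824743 − 10.6682441·(1.8377844)/(19.5803587) = 1.5811682;  |Δ| = 1.0013061
h(1.5811682) = -1.6751417
t5 = 1.5811682 − (-1.6751417)·(-1.0013061)/(-12.3433858) = 1.7170571;  |Δ| = 0.1358889
h(1.7170571) = -0.2352012
t6 = 1.7170571 − (-0.2352012)·(0.1358889)/(1.4399405) = 1.7392533;  |Δ| = 0.0221962
h(1.7392533) = 0.0070178
t7 = 1.7392533 − 0.0070178·(0.0221962)/(0.2422190) = 1.7386103;  |Δ| = 0.0006431
|t7 − t6| = 0.0006431 < 10^{-2}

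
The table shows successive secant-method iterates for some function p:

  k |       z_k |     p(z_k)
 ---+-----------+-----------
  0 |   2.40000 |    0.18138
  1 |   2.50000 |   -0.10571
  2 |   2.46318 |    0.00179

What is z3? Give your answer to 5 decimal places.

z3 = 2.46318 − 0.00179·(2.46318 − 2.50000) / (0.00179 − (-0.10571))
   = 2.46318 − (-0.0000659)/(0.1075000) = 2.4637931

2.46379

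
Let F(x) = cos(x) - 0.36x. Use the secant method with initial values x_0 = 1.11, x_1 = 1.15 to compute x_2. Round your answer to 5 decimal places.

1.14564

F(1.11) = 0.0450615, F(1.15) = -0.0055126
x_2 = 1.1500000 − (-0.0055126)·(1.1500000 − 1.1100000) / (-0.0055126 − 0.0450615) = 1.1500000 − (-0.0002205)/(-0.0505741) = 1.1456400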